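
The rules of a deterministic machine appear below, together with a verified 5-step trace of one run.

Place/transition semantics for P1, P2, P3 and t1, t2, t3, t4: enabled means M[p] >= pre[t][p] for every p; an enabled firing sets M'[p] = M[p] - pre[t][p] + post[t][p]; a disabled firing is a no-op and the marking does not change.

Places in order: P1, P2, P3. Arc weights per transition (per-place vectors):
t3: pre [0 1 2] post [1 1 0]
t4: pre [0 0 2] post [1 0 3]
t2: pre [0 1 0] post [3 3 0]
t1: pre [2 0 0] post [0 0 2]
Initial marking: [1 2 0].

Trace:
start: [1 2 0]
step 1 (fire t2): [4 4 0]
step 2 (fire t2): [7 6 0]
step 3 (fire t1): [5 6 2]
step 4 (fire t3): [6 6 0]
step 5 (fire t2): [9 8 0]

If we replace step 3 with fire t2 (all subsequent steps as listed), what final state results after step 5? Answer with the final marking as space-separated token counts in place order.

(re-executing from step 3 with the substitution; state before step 3: [7 6 0])
step 3 (fire t2): [10 8 0]
step 4 (fire t3): [10 8 0]
step 5 (fire t2): [13 10 0]

13 10 0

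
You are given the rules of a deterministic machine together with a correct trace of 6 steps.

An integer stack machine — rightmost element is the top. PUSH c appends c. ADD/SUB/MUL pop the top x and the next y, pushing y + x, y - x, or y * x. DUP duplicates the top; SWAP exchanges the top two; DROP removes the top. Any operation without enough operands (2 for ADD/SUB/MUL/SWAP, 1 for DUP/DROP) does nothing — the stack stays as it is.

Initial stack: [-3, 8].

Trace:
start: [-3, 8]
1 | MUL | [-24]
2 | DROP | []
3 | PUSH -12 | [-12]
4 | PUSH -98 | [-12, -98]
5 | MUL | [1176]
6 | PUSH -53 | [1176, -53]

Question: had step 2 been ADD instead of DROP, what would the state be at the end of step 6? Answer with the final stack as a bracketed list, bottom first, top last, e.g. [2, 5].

(re-executing from step 2 with the substitution; state before step 2: [-24])
2 | ADD | [-24]
3 | PUSH -12 | [-24, -12]
4 | PUSH -98 | [-24, -12, -98]
5 | MUL | [-24, 1176]
6 | PUSH -53 | [-24, 1176, -53]

[-24, 1176, -53]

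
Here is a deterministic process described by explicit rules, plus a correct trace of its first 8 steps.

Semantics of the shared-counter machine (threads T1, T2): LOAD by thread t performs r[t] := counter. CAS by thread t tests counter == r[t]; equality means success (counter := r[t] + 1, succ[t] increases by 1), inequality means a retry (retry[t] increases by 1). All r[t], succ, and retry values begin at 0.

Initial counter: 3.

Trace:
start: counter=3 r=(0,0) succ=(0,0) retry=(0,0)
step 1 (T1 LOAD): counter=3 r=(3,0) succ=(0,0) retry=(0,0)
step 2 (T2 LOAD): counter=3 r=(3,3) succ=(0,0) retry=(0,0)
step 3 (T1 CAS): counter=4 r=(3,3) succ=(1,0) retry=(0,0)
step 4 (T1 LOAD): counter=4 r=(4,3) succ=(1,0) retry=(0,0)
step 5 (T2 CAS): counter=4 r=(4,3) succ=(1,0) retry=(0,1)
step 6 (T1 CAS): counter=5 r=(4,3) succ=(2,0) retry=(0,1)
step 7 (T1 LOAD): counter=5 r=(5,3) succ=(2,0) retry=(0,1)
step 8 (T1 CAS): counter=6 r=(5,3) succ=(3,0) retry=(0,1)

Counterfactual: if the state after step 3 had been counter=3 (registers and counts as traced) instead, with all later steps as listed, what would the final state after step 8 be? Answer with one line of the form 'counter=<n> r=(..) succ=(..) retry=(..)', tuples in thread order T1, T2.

state after step 3 := counter=3 r=(3,3) succ=(1,0) retry=(0,0)
step 4 (T1 LOAD): counter=3 r=(3,3) succ=(1,0) retry=(0,0)
step 5 (T2 CAS): counter=4 r=(3,3) succ=(1,1) retry=(0,0)
step 6 (T1 CAS): counter=4 r=(3,3) succ=(1,1) retry=(1,0)
step 7 (T1 LOAD): counter=4 r=(4,3) succ=(1,1) retry=(1,0)
step 8 (T1 CAS): counter=5 r=(4,3) succ=(2,1) retry=(1,0)

counter=5 r=(4,3) succ=(2,1) retry=(1,0)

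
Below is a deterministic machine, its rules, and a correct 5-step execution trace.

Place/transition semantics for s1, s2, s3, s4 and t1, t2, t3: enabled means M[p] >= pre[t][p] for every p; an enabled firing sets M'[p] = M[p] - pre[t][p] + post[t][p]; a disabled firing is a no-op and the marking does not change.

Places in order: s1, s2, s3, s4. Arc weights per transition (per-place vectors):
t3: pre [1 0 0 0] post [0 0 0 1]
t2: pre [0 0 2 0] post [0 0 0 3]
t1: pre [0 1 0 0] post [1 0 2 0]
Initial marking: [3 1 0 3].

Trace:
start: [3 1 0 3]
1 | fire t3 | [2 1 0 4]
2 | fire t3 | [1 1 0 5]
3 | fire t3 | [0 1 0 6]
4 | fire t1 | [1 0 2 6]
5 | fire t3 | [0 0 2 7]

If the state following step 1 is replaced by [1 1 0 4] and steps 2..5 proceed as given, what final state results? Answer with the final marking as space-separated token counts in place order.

state after step 1 := [1 1 0 4]
2 | fire t3 | [0 1 0 5]
3 | fire t3 | [0 1 0 5]
4 | fire t1 | [1 0 2 5]
5 | fire t3 | [0 0 2 6]

0 0 2 6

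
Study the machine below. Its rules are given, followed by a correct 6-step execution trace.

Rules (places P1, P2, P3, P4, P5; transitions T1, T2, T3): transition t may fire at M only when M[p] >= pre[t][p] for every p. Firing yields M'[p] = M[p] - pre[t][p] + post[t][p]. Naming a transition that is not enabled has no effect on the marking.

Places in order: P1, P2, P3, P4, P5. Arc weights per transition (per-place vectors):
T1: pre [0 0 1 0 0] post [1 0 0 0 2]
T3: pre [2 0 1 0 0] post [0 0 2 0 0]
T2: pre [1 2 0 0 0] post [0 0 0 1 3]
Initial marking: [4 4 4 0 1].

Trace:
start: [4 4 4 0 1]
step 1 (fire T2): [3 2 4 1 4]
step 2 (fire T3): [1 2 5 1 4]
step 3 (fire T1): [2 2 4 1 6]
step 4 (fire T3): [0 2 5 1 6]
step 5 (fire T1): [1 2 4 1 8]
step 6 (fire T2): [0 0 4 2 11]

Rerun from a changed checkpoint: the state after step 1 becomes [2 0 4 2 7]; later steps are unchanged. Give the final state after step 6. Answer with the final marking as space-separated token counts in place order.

2 0 3 2 11

state after step 1 := [2 0 4 2 7]
step 2 (fire T3): [0 0 5 2 7]
step 3 (fire T1): [1 0 4 2 9]
step 4 (fire T3): [1 0 4 2 9]
step 5 (fire T1): [2 0 3 2 11]
step 6 (fire T2): [2 0 3 2 11]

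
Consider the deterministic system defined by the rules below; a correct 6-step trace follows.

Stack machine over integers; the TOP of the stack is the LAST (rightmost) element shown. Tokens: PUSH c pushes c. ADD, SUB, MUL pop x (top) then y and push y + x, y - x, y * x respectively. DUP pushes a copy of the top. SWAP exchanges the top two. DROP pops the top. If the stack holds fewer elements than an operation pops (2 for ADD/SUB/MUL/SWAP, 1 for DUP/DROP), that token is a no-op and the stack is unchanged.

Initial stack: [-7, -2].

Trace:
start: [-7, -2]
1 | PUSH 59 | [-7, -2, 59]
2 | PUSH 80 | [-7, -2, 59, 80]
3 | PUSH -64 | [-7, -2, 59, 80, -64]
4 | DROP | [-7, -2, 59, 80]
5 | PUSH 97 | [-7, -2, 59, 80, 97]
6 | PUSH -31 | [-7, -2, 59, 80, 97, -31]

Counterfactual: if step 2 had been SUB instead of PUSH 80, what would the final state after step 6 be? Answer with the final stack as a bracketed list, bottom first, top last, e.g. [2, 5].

(re-executing from step 2 with the substitution; state before step 2: [-7, -2, 59])
2 | SUB | [-7, -61]
3 | PUSH -64 | [-7, -61, -64]
4 | DROP | [-7, -61]
5 | PUSH 97 | [-7, -61, 97]
6 | PUSH -31 | [-7, -61, 97, -31]

[-7, -61, 97, -31]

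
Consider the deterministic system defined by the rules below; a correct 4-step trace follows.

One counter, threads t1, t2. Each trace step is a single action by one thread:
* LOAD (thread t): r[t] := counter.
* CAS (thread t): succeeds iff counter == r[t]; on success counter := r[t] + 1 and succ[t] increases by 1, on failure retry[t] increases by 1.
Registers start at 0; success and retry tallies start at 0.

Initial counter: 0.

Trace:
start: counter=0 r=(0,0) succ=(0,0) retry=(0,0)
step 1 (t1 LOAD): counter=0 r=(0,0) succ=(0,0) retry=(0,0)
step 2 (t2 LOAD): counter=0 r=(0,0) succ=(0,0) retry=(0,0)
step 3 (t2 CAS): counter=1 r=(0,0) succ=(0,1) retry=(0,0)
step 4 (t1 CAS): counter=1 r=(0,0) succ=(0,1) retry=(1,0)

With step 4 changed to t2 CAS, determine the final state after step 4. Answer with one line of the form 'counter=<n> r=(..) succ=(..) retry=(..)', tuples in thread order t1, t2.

counter=1 r=(0,0) succ=(0,1) retry=(0,1)

(re-executing from step 4 with the substitution; state before step 4: counter=1 r=(0,0) succ=(0,1) retry=(0,0))
step 4 (t2 CAS): counter=1 r=(0,0) succ=(0,1) retry=(0,1)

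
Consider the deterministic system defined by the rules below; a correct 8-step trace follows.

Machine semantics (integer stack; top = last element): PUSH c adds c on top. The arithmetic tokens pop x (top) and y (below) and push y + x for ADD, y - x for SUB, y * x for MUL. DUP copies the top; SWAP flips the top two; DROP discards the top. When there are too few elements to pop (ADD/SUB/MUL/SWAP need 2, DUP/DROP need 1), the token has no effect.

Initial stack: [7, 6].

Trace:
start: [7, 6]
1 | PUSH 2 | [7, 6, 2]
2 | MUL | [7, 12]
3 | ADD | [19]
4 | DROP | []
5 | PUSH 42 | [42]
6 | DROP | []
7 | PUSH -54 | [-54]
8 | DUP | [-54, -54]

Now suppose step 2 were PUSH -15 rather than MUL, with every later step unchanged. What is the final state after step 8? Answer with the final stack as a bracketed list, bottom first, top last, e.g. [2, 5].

(re-executing from step 2 with the substitution; state before step 2: [7, 6, 2])
2 | PUSH -15 | [7, 6, 2, -15]
3 | ADD | [7, 6, -13]
4 | DROP | [7, 6]
5 | PUSH 42 | [7, 6, 42]
6 | DROP | [7, 6]
7 | PUSH -54 | [7, 6, -54]
8 | DUP | [7, 6, -54, -54]

[7, 6, -54, -54]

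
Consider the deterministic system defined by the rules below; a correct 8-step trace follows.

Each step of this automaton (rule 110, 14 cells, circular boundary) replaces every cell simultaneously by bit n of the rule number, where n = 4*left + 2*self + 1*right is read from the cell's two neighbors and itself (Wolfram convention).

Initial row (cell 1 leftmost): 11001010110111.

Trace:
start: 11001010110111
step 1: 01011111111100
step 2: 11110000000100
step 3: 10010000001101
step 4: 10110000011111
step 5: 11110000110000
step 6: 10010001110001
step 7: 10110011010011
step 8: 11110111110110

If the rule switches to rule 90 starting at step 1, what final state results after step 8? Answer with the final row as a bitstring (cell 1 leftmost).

01101000111000

(re-executing steps 1..8 under rule 90; state before step 1: 11001010110111)
step 1: 01110000110100
step 2: 11011001110010
step 3: 11011111011100
step 4: 11010001010111
step 5: 01001010000100
step 6: 10110001001010
step 7: 00111010110000
step 8: 01101000111000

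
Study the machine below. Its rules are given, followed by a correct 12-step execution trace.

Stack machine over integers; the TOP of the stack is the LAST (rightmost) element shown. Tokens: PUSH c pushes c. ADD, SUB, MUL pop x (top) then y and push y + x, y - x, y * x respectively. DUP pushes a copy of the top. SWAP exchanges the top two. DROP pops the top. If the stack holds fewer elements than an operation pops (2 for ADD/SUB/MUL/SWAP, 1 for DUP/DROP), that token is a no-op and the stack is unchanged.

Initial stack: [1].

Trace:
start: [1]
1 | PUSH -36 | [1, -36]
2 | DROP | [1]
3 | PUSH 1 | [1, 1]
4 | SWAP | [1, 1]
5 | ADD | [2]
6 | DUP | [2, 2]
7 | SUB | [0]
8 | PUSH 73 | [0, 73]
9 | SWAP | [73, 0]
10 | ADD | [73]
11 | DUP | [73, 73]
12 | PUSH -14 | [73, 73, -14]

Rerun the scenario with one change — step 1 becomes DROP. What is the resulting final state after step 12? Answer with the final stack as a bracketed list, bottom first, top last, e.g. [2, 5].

[73, 73, -14]

(re-executing from step 1 with the substitution; state before step 1: [1])
1 | DROP | []
2 | DROP | []
3 | PUSH 1 | [1]
4 | SWAP | [1]
5 | ADD | [1]
6 | DUP | [1, 1]
7 | SUB | [0]
8 | PUSH 73 | [0, 73]
9 | SWAP | [73, 0]
10 | ADD | [73]
11 | DUP | [73, 73]
12 | PUSH -14 | [73, 73, -14]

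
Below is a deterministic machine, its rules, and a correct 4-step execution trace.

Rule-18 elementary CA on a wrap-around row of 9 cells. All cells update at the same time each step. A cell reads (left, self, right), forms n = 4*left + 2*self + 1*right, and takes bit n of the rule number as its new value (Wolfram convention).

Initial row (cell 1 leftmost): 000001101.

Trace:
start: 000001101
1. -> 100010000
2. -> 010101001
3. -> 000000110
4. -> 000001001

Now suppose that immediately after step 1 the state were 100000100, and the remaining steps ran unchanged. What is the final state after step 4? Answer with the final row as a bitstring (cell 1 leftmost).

state after step 1 := 100000100
2. -> 010001011
3. -> 001010000
4. -> 010001000

010001000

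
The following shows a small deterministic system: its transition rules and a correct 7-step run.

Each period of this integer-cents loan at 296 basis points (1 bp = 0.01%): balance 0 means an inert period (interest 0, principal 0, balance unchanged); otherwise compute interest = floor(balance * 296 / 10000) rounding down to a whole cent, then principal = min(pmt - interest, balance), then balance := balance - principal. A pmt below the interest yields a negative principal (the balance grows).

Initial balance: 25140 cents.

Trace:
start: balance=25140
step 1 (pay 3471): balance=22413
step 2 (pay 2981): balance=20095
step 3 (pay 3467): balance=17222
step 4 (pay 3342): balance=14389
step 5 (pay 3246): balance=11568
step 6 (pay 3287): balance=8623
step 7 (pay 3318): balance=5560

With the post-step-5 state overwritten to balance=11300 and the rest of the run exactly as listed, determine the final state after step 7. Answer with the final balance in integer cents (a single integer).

state after step 5 := balance=11300
step 6 (pay 3287): balance=8347
step 7 (pay 3318): balance=5276

5276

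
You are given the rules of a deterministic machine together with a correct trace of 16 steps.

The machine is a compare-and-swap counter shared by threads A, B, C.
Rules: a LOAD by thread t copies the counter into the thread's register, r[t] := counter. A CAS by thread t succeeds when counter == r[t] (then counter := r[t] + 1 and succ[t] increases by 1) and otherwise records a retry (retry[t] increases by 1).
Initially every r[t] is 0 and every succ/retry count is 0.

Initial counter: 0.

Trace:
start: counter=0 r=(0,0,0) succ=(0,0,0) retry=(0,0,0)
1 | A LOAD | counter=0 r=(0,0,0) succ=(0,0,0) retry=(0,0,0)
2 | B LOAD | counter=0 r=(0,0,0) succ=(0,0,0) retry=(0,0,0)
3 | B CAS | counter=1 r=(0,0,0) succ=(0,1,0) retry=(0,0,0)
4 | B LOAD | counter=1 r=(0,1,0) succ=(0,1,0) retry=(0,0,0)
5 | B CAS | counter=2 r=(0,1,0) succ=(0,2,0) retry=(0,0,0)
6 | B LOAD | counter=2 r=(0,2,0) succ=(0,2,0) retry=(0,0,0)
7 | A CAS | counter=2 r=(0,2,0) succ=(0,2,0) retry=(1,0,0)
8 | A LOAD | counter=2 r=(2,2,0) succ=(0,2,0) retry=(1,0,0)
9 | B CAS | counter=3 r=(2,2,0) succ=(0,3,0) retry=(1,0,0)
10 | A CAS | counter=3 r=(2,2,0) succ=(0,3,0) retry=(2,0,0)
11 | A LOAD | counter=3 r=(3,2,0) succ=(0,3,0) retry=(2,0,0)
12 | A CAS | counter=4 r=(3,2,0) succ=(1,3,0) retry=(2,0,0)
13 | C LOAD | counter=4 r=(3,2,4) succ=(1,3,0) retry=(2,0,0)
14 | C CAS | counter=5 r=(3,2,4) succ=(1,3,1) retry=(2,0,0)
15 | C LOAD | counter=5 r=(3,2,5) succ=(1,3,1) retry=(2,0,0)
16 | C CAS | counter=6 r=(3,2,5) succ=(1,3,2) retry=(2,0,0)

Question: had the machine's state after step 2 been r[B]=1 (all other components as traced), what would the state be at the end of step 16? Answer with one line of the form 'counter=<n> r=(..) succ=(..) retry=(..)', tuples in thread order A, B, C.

state after step 2 := counter=0 r=(0,1,0) succ=(0,0,0) retry=(0,0,0)
3 | B CAS | counter=0 r=(0,1,0) succ=(0,0,0) retry=(0,1,0)
4 | B LOAD | counter=0 r=(0,0,0) succ=(0,0,0) retry=(0,1,0)
5 | B CAS | counter=1 r=(0,0,0) succ=(0,1,0) retry=(0,1,0)
6 | B LOAD | counter=1 r=(0,1,0) succ=(0,1,0) retry=(0,1,0)
7 | A CAS | counter=1 r=(0,1,0) succ=(0,1,0) retry=(1,1,0)
8 | A LOAD | counter=1 r=(1,1,0) succ=(0,1,0) retry=(1,1,0)
9 | B CAS | counter=2 r=(1,1,0) succ=(0,2,0) retry=(1,1,0)
10 | A CAS | counter=2 r=(1,1,0) succ=(0,2,0) retry=(2,1,0)
11 | A LOAD | counter=2 r=(2,1,0) succ=(0,2,0) retry=(2,1,0)
12 | A CAS | counter=3 r=(2,1,0) succ=(1,2,0) retry=(2,1,0)
13 | C LOAD | counter=3 r=(2,1,3) succ=(1,2,0) retry=(2,1,0)
14 | C CAS | counter=4 r=(2,1,3) succ=(1,2,1) retry=(2,1,0)
15 | C LOAD | counter=4 r=(2,1,4) succ=(1,2,1) retry=(2,1,0)
16 | C CAS | counter=5 r=(2,1,4) succ=(1,2,2) retry=(2,1,0)

counter=5 r=(2,1,4) succ=(1,2,2) retry=(2,1,0)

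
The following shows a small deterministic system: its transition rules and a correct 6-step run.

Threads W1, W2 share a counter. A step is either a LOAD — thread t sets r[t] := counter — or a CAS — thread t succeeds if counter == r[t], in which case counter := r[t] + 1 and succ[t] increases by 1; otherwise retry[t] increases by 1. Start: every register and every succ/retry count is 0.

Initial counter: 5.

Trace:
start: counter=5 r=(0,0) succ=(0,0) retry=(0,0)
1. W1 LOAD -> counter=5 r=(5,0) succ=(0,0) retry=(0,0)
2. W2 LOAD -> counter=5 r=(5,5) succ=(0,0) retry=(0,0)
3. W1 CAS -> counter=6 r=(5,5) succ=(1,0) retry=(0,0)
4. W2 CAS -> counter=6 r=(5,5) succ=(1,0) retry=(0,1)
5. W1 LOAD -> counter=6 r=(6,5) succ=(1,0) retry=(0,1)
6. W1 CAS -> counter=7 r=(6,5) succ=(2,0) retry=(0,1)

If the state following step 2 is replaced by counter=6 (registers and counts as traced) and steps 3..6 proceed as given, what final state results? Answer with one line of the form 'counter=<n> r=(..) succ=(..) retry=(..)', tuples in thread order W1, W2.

state after step 2 := counter=6 r=(5,5) succ=(0,0) retry=(0,0)
3. W1 CAS -> counter=6 r=(5,5) succ=(0,0) retry=(1,0)
4. W2 CAS -> counter=6 r=(5,5) succ=(0,0) retry=(1,1)
5. W1 LOAD -> counter=6 r=(6,5) succ=(0,0) retry=(1,1)
6. W1 CAS -> counter=7 r=(6,5) succ=(1,0) retry=(1,1)

counter=7 r=(6,5) succ=(1,0) retry=(1,1)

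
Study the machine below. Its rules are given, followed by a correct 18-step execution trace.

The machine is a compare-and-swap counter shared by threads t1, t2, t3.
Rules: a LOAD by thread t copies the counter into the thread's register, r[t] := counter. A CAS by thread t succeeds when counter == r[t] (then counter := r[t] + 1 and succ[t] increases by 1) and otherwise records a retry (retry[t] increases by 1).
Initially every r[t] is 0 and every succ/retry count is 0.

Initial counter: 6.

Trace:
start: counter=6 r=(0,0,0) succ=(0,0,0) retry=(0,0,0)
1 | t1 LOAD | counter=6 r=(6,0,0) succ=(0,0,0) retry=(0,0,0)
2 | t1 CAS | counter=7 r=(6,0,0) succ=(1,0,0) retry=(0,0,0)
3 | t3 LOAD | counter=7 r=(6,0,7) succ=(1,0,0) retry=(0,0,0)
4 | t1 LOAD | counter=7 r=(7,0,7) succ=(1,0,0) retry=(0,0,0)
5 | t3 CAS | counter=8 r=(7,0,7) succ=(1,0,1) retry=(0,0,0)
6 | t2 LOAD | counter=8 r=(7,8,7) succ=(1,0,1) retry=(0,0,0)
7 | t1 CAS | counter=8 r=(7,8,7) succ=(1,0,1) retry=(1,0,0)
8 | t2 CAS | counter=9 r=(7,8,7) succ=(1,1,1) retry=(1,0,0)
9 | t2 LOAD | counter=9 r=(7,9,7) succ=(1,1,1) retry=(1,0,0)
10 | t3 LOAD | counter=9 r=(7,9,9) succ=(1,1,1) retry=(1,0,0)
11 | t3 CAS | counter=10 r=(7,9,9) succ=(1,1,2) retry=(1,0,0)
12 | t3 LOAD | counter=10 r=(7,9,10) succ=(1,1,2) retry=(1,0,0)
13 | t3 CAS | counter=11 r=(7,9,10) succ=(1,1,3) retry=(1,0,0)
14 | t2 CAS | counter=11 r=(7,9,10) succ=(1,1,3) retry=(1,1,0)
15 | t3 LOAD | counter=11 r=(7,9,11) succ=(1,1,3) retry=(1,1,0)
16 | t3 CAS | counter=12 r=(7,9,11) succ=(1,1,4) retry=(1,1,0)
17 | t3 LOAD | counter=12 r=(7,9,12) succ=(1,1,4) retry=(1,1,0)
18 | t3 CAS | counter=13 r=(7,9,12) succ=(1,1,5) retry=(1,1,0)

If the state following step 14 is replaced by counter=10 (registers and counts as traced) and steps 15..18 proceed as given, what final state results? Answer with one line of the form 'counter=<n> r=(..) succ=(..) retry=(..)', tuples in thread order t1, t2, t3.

counter=12 r=(7,9,11) succ=(1,1,5) retry=(1,1,0)

state after step 14 := counter=10 r=(7,9,10) succ=(1,1,3) retry=(1,1,0)
15 | t3 LOAD | counter=10 r=(7,9,10) succ=(1,1,3) retry=(1,1,0)
16 | t3 CAS | counter=11 r=(7,9,10) succ=(1,1,4) retry=(1,1,0)
17 | t3 LOAD | counter=11 r=(7,9,11) succ=(1,1,4) retry=(1,1,0)
18 | t3 CAS | counter=12 r=(7,9,11) succ=(1,1,5) retry=(1,1,0)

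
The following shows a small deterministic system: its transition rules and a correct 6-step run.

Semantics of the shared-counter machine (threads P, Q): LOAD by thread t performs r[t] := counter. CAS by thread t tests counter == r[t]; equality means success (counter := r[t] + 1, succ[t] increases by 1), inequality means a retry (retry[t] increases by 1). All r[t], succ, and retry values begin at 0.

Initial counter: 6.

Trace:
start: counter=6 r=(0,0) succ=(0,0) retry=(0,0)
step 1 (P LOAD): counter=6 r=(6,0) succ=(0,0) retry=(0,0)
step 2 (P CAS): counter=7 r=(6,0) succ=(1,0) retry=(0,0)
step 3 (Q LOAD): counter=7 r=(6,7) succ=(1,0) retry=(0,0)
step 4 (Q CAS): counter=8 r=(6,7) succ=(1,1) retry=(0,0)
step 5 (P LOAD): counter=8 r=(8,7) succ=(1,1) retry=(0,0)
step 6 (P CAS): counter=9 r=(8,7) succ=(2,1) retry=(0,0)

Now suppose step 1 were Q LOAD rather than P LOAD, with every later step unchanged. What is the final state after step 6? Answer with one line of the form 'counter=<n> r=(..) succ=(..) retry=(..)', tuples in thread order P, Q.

(re-executing from step 1 with the substitution; state before step 1: counter=6 r=(0,0) succ=(0,0) retry=(0,0))
step 1 (Q LOAD): counter=6 r=(0,6) succ=(0,0) retry=(0,0)
step 2 (P CAS): counter=6 r=(0,6) succ=(0,0) retry=(1,0)
step 3 (Q LOAD): counter=6 r=(0,6) succ=(0,0) retry=(1,0)
step 4 (Q CAS): counter=7 r=(0,6) succ=(0,1) retry=(1,0)
step 5 (P LOAD): counter=7 r=(7,6) succ=(0,1) retry=(1,0)
step 6 (P CAS): counter=8 r=(7,6) succ=(1,1) retry=(1,0)

counter=8 r=(7,6) succ=(1,1) retry=(1,0)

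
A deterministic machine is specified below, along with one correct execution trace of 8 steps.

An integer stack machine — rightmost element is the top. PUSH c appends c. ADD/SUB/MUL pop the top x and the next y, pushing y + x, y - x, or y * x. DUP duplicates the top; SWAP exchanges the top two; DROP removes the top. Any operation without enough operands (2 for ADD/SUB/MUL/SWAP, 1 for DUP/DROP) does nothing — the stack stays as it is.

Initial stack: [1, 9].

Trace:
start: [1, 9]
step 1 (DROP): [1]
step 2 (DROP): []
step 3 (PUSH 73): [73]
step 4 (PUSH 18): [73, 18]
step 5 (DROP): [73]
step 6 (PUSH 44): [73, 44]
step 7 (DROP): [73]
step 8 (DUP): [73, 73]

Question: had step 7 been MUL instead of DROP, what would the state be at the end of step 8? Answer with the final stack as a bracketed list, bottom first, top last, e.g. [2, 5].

[3212, 3212]

(re-executing from step 7 with the substitution; state before step 7: [73, 44])
step 7 (MUL): [3212]
step 8 (DUP): [3212, 3212]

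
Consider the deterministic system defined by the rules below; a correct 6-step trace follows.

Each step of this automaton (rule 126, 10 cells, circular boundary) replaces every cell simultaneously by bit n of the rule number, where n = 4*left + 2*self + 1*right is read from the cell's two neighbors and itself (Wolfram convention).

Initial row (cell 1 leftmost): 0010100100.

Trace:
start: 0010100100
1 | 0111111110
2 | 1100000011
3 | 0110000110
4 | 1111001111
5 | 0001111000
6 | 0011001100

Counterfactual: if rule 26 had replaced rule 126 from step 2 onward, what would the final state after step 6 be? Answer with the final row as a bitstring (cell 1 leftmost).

(re-executing steps 2..6 under rule 26; state before step 2: 0111111110)
2 | 1100000001
3 | 0010000011
4 | 1101000110
5 | 1000101100
6 | 0101001011

0101001011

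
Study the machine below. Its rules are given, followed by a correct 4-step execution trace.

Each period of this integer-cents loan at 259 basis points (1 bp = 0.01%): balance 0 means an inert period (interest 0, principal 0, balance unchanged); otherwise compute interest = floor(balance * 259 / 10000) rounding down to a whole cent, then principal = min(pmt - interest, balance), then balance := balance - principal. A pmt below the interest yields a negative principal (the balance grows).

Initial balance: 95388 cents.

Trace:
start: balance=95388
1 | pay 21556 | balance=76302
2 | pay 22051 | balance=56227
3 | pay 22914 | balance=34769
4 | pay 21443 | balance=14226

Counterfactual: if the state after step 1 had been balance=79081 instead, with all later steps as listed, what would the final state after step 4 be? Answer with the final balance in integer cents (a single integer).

17227

state after step 1 := balance=79081
2 | pay 22051 | balance=59078
3 | pay 22914 | balance=37694
4 | pay 21443 | balance=17227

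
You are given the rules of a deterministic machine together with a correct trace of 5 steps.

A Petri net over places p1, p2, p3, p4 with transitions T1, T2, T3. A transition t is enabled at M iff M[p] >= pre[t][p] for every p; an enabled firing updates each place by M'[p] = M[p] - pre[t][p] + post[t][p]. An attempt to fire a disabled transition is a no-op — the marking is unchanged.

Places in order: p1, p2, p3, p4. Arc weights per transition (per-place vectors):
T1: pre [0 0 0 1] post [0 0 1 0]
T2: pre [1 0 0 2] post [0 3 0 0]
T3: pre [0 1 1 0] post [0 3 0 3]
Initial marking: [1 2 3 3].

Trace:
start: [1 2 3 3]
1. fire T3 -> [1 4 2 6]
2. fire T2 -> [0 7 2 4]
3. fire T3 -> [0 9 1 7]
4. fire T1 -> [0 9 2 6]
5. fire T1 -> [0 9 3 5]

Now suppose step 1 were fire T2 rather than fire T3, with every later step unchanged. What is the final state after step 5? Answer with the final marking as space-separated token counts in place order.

(re-executing from step 1 with the substitution; state before step 1: [1 2 3 3])
1. fire T2 -> [0 5 3 1]
2. fire T2 -> [0 5 3 1]
3. fire T3 -> [0 7 2 4]
4. fire T1 -> [0 7 3 3]
5. fire T1 -> [0 7 4 2]

0 7 4 2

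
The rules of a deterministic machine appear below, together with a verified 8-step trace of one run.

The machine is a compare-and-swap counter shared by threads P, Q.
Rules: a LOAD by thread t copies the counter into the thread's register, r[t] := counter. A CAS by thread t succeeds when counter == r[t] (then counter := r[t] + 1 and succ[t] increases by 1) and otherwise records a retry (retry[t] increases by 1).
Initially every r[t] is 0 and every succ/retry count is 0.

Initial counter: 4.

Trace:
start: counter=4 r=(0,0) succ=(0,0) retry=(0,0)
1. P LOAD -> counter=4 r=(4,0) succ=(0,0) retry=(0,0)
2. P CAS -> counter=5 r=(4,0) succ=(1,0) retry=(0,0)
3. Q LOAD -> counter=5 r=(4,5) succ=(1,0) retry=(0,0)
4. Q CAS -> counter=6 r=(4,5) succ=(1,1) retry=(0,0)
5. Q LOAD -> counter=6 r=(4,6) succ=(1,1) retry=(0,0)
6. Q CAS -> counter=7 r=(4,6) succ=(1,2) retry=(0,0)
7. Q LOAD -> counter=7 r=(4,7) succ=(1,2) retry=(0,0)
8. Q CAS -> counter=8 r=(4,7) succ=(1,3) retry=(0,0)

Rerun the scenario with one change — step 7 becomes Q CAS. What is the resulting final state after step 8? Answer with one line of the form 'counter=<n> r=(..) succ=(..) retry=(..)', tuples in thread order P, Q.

counter=7 r=(4,6) succ=(1,2) retry=(0,2)

(re-executing from step 7 with the substitution; state before step 7: counter=7 r=(4,6) succ=(1,2) retry=(0,0))
7. Q CAS -> counter=7 r=(4,6) succ=(1,2) retry=(0,1)
8. Q CAS -> counter=7 r=(4,6) succ=(1,2) retry=(0,2)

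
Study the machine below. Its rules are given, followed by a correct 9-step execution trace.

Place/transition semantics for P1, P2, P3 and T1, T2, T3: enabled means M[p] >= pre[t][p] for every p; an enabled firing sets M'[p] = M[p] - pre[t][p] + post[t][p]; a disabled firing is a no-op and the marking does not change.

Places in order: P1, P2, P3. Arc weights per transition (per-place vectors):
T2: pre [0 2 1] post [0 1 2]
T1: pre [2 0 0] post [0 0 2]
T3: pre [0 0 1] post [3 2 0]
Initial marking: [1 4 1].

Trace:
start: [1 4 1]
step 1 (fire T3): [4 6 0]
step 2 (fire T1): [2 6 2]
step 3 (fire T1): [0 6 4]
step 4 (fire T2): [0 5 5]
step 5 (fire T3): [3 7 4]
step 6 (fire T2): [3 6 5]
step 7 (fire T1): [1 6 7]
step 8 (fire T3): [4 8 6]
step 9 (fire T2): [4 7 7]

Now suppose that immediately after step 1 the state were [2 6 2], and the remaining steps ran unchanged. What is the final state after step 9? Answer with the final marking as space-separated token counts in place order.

state after step 1 := [2 6 2]
step 2 (fire T1): [0 6 4]
step 3 (fire T1): [0 6 4]
step 4 (fire T2): [0 5 5]
step 5 (fire T3): [3 7 4]
step 6 (fire T2): [3 6 5]
step 7 (fire T1): [1 6 7]
step 8 (fire T3): [4 8 6]
step 9 (fire T2): [4 7 7]

4 7 7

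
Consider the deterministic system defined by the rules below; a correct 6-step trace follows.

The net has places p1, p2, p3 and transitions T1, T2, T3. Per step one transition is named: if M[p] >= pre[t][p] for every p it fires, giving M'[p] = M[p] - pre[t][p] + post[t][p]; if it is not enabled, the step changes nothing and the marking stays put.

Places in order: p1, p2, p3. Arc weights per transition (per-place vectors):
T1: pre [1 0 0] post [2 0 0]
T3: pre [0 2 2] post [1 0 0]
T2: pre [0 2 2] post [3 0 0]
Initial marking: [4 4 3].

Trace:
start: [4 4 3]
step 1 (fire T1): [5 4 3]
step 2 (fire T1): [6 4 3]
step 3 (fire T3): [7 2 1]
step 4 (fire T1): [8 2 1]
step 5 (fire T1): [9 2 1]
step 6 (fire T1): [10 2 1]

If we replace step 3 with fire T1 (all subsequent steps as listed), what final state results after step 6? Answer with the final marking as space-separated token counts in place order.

10 4 3

(re-executing from step 3 with the substitution; state before step 3: [6 4 3])
step 3 (fire T1): [7 4 3]
step 4 (fire T1): [8 4 3]
step 5 (fire T1): [9 4 3]
step 6 (fire T1): [10 4 3]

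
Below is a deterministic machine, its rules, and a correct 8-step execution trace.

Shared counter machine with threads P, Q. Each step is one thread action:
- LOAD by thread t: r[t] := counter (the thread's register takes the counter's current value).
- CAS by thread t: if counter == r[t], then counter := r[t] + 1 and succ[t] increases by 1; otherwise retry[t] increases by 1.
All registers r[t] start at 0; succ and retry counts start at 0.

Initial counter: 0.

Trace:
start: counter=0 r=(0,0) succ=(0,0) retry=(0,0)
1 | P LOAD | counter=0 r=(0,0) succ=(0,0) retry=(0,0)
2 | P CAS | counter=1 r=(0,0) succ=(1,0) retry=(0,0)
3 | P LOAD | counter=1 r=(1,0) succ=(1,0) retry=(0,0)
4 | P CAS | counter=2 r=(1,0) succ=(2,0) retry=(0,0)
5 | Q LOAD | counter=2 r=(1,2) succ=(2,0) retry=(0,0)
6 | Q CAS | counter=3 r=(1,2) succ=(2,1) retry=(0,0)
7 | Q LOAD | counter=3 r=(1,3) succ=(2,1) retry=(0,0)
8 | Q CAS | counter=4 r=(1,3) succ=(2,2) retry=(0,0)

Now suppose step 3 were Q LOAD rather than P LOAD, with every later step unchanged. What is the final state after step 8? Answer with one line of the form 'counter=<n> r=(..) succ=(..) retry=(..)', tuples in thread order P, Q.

(re-executing from step 3 with the substitution; state before step 3: counter=1 r=(0,0) succ=(1,0) retry=(0,0))
3 | Q LOAD | counter=1 r=(0,1) succ=(1,0) retry=(0,0)
4 | P CAS | counter=1 r=(0,1) succ=(1,0) retry=(1,0)
5 | Q LOAD | counter=1 r=(0,1) succ=(1,0) retry=(1,0)
6 | Q CAS | counter=2 r=(0,1) succ=(1,1) retry=(1,0)
7 | Q LOAD | counter=2 r=(0,2) succ=(1,1) retry=(1,0)
8 | Q CAS | counter=3 r=(0,2) succ=(1,2) retry=(1,0)

counter=3 r=(0,2) succ=(1,2) retry=(1,0)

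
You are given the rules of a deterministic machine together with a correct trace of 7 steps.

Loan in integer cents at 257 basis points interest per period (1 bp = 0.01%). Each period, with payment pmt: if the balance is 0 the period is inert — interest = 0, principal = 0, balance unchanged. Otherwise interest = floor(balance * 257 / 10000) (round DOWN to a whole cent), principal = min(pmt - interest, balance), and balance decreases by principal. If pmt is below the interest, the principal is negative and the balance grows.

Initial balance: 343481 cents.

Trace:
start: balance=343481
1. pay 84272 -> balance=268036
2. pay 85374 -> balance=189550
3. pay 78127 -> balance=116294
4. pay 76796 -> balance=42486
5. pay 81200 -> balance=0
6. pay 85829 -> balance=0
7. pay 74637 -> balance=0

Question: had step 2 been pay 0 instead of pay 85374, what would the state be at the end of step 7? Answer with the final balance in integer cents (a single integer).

(re-executing from step 2 with the substitution; state before step 2: balance=268036)
2. pay 0 -> balance=274924
3. pay 78127 -> balance=203862
4. pay 76796 -> balance=132305
5. pay 81200 -> balance=54505
6. pay 85829 -> balance=0
7. pay 74637 -> balance=0

0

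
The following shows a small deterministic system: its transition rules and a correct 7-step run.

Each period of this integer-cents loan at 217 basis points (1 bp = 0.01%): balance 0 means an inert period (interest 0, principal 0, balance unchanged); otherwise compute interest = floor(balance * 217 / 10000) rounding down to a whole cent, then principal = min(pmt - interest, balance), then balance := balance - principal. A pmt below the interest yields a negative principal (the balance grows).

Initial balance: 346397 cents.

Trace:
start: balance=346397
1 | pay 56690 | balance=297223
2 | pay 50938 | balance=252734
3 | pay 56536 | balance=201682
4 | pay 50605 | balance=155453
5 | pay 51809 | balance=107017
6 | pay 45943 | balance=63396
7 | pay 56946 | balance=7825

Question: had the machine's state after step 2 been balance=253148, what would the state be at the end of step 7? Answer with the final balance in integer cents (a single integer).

state after step 2 := balance=253148
3 | pay 56536 | balance=202105
4 | pay 50605 | balance=155885
5 | pay 51809 | balance=107458
6 | pay 45943 | balance=63846
7 | pay 56946 | balance=8285

8285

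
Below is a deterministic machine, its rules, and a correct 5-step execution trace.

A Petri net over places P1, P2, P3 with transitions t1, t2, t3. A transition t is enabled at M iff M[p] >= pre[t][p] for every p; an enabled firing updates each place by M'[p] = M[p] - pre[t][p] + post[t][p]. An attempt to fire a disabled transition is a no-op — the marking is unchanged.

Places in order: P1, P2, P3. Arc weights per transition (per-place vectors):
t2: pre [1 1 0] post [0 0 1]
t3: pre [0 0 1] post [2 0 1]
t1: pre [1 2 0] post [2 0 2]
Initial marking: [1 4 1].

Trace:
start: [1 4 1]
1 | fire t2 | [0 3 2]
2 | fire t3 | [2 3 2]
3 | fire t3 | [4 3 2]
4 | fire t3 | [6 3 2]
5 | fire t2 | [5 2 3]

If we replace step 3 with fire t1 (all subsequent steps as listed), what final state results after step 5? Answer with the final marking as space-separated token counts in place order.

(re-executing from step 3 with the substitution; state before step 3: [2 3 2])
3 | fire t1 | [3 1 4]
4 | fire t3 | [5 1 4]
5 | fire t2 | [4 0 5]

4 0 5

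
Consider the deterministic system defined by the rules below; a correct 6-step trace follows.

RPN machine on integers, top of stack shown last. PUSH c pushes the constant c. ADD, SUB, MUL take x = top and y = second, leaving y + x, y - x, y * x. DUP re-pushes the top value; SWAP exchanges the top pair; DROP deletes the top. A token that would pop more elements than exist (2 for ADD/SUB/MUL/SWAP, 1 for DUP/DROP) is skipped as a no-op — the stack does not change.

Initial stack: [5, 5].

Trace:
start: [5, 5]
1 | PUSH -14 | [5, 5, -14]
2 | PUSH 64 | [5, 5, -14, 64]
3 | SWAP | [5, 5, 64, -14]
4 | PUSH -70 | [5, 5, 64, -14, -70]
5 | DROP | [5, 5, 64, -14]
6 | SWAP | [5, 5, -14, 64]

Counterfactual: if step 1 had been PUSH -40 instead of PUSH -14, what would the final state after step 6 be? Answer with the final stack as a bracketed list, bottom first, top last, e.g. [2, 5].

(re-executing from step 1 with the substitution; state before step 1: [5, 5])
1 | PUSH -40 | [5, 5, -40]
2 | PUSH 64 | [5, 5, -40, 64]
3 | SWAP | [5, 5, 64, -40]
4 | PUSH -70 | [5, 5, 64, -40, -70]
5 | DROP | [5, 5, 64, -40]
6 | SWAP | [5, 5, -40, 64]

[5, 5, -40, 64]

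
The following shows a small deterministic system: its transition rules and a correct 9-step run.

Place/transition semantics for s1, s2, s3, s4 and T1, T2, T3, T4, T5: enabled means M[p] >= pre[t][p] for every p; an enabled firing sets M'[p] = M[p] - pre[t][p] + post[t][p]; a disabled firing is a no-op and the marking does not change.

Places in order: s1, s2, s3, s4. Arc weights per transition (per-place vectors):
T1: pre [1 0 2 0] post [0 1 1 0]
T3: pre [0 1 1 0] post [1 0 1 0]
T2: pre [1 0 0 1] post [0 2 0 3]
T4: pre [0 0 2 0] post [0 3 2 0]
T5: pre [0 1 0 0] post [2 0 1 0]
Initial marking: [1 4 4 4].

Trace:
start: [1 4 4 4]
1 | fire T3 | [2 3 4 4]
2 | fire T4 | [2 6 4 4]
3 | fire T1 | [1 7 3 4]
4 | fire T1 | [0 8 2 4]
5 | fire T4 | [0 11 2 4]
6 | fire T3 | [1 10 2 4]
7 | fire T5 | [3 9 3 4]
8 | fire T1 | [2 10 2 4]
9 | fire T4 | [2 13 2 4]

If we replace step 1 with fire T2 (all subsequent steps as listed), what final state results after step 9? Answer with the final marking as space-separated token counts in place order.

(re-executing from step 1 with the substitution; state before step 1: [1 4 4 4])
1 | fire T2 | [0 6 4 6]
2 | fire T4 | [0 9 4 6]
3 | fire T1 | [0 9 4 6]
4 | fire T1 | [0 9 4 6]
5 | fire T4 | [0 12 4 6]
6 | fire T3 | [1 11 4 6]
7 | fire T5 | [3 10 5 6]
8 | fire T1 | [2 11 4 6]
9 | fire T4 | [2 14 4 6]

2 14 4 6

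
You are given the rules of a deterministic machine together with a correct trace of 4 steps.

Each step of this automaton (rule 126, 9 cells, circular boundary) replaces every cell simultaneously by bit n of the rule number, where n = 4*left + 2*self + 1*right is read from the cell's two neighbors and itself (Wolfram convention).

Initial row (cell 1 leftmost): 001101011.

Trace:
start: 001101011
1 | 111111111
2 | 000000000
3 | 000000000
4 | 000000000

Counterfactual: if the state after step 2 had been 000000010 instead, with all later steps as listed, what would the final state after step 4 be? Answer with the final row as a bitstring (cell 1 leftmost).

100001101

state after step 2 := 000000010
3 | 000000111
4 | 100001101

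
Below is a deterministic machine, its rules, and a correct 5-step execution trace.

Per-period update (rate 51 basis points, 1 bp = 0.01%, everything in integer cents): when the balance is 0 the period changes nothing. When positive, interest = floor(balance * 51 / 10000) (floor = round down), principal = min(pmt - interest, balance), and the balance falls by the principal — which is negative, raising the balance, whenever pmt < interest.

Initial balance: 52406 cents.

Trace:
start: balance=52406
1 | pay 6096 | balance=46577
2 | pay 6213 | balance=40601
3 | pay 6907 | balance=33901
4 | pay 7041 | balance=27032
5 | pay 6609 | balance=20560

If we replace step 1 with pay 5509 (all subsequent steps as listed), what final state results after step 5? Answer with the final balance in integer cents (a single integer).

(re-executing from step 1 with the substitution; state before step 1: balance=52406)
1 | pay 5509 | balance=47164
2 | pay 6213 | balance=41191
3 | pay 6907 | balance=34494
4 | pay 7041 | balance=27628
5 | pay 6609 | balance=21159

21159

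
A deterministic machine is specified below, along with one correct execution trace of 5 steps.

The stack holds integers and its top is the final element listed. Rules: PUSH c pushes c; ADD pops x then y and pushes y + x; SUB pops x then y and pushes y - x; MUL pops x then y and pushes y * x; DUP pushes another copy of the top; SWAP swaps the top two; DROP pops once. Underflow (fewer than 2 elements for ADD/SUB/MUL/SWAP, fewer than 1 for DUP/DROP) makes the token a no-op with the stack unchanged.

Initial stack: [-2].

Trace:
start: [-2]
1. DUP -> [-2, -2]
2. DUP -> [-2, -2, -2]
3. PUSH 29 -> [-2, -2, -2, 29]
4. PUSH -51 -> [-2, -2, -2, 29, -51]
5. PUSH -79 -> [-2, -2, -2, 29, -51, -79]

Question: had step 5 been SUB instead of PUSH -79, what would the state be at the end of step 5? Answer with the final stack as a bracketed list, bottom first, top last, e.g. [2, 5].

(re-executing from step 5 with the substitution; state before step 5: [-2, -2, -2, 29, -51])
5. SUB -> [-2, -2, -2, 80]

[-2, -2, -2, 80]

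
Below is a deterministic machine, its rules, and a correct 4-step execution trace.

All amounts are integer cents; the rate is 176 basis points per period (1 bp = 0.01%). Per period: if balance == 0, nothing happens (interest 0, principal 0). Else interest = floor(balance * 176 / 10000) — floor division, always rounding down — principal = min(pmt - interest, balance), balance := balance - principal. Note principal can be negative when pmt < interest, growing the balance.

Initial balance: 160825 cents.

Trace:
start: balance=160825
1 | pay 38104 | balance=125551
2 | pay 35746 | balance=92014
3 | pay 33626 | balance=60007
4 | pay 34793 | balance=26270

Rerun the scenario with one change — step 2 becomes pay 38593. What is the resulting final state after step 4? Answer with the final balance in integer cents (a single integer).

(re-executing from step 2 with the substitution; state before step 2: balance=125551)
2 | pay 38593 | balance=89167
3 | pay 33626 | balance=57110
4 | pay 34793 | balance=23322

23322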